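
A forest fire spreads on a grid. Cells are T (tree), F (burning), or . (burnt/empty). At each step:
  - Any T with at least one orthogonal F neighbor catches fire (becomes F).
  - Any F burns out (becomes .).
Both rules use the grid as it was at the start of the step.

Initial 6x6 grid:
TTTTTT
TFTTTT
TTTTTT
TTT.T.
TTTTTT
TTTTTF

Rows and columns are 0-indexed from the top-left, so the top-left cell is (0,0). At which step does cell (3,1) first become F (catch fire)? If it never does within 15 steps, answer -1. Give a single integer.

Step 1: cell (3,1)='T' (+6 fires, +2 burnt)
Step 2: cell (3,1)='F' (+8 fires, +6 burnt)
  -> target ignites at step 2
Step 3: cell (3,1)='.' (+9 fires, +8 burnt)
Step 4: cell (3,1)='.' (+6 fires, +9 burnt)
Step 5: cell (3,1)='.' (+3 fires, +6 burnt)
Step 6: cell (3,1)='.' (+0 fires, +3 burnt)
  fire out at step 6

2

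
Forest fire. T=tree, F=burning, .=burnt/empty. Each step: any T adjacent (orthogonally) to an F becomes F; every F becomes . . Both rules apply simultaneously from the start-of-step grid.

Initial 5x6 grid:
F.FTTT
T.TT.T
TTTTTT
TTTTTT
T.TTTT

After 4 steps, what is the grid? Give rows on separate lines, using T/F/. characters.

Step 1: 3 trees catch fire, 2 burn out
  ...FTT
  F.FT.T
  TTTTTT
  TTTTTT
  T.TTTT
Step 2: 4 trees catch fire, 3 burn out
  ....FT
  ...F.T
  FTFTTT
  TTTTTT
  T.TTTT
Step 3: 5 trees catch fire, 4 burn out
  .....F
  .....T
  .F.FTT
  FTFTTT
  T.TTTT
Step 4: 6 trees catch fire, 5 burn out
  ......
  .....F
  ....FT
  .F.FTT
  F.FTTT

......
.....F
....FT
.F.FTT
F.FTTT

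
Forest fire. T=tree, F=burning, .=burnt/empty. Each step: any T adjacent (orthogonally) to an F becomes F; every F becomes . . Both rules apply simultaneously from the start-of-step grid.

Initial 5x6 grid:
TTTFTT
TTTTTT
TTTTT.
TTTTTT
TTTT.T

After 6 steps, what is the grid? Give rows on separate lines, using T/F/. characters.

Step 1: 3 trees catch fire, 1 burn out
  TTF.FT
  TTTFTT
  TTTTT.
  TTTTTT
  TTTT.T
Step 2: 5 trees catch fire, 3 burn out
  TF...F
  TTF.FT
  TTTFT.
  TTTTTT
  TTTT.T
Step 3: 6 trees catch fire, 5 burn out
  F.....
  TF...F
  TTF.F.
  TTTFTT
  TTTT.T
Step 4: 5 trees catch fire, 6 burn out
  ......
  F.....
  TF....
  TTF.FT
  TTTF.T
Step 5: 4 trees catch fire, 5 burn out
  ......
  ......
  F.....
  TF...F
  TTF..T
Step 6: 3 trees catch fire, 4 burn out
  ......
  ......
  ......
  F.....
  TF...F

......
......
......
F.....
TF...F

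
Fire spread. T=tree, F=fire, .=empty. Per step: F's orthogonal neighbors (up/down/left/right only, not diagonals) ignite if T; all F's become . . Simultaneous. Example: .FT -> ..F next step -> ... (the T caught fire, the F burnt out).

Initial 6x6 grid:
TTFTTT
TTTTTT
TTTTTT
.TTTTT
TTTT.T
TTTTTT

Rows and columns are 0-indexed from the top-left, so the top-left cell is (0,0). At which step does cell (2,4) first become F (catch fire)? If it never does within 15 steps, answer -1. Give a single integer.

Step 1: cell (2,4)='T' (+3 fires, +1 burnt)
Step 2: cell (2,4)='T' (+5 fires, +3 burnt)
Step 3: cell (2,4)='T' (+6 fires, +5 burnt)
Step 4: cell (2,4)='F' (+6 fires, +6 burnt)
  -> target ignites at step 4
Step 5: cell (2,4)='.' (+5 fires, +6 burnt)
Step 6: cell (2,4)='.' (+4 fires, +5 burnt)
Step 7: cell (2,4)='.' (+3 fires, +4 burnt)
Step 8: cell (2,4)='.' (+1 fires, +3 burnt)
Step 9: cell (2,4)='.' (+0 fires, +1 burnt)
  fire out at step 9

4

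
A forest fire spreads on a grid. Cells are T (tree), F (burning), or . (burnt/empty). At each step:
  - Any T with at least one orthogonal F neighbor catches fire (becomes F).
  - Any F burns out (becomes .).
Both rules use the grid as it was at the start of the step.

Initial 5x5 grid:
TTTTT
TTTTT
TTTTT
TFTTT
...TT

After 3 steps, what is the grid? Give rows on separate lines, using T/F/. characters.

Step 1: 3 trees catch fire, 1 burn out
  TTTTT
  TTTTT
  TFTTT
  F.FTT
  ...TT
Step 2: 4 trees catch fire, 3 burn out
  TTTTT
  TFTTT
  F.FTT
  ...FT
  ...TT
Step 3: 6 trees catch fire, 4 burn out
  TFTTT
  F.FTT
  ...FT
  ....F
  ...FT

TFTTT
F.FTT
...FT
....F
...FT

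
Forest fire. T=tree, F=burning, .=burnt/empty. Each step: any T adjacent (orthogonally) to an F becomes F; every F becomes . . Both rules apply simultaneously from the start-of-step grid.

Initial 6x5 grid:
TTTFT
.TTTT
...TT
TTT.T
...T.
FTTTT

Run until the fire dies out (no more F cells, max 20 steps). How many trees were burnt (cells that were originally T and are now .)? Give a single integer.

Answer: 16

Derivation:
Step 1: +4 fires, +2 burnt (F count now 4)
Step 2: +5 fires, +4 burnt (F count now 5)
Step 3: +4 fires, +5 burnt (F count now 4)
Step 4: +3 fires, +4 burnt (F count now 3)
Step 5: +0 fires, +3 burnt (F count now 0)
Fire out after step 5
Initially T: 19, now '.': 27
Total burnt (originally-T cells now '.'): 16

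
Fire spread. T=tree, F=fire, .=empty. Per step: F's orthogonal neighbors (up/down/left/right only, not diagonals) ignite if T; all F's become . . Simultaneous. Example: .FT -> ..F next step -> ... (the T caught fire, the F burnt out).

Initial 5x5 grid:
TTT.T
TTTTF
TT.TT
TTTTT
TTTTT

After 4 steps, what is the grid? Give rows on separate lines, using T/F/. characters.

Step 1: 3 trees catch fire, 1 burn out
  TTT.F
  TTTF.
  TT.TF
  TTTTT
  TTTTT
Step 2: 3 trees catch fire, 3 burn out
  TTT..
  TTF..
  TT.F.
  TTTTF
  TTTTT
Step 3: 4 trees catch fire, 3 burn out
  TTF..
  TF...
  TT...
  TTTF.
  TTTTF
Step 4: 5 trees catch fire, 4 burn out
  TF...
  F....
  TF...
  TTF..
  TTTF.

TF...
F....
TF...
TTF..
TTTF.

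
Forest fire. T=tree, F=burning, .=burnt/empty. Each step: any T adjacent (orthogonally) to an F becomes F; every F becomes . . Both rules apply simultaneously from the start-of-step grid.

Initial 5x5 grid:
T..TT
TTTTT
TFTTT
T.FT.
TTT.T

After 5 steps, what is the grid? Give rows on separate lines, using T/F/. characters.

Step 1: 5 trees catch fire, 2 burn out
  T..TT
  TFTTT
  F.FTT
  T..F.
  TTF.T
Step 2: 5 trees catch fire, 5 burn out
  T..TT
  F.FTT
  ...FT
  F....
  TF..T
Step 3: 4 trees catch fire, 5 burn out
  F..TT
  ...FT
  ....F
  .....
  F...T
Step 4: 2 trees catch fire, 4 burn out
  ...FT
  ....F
  .....
  .....
  ....T
Step 5: 1 trees catch fire, 2 burn out
  ....F
  .....
  .....
  .....
  ....T

....F
.....
.....
.....
....T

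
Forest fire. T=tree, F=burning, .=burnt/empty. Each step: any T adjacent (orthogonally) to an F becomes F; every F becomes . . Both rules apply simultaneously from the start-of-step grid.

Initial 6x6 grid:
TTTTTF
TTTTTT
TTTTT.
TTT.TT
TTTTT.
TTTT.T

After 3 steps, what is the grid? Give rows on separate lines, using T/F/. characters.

Step 1: 2 trees catch fire, 1 burn out
  TTTTF.
  TTTTTF
  TTTTT.
  TTT.TT
  TTTTT.
  TTTT.T
Step 2: 2 trees catch fire, 2 burn out
  TTTF..
  TTTTF.
  TTTTT.
  TTT.TT
  TTTTT.
  TTTT.T
Step 3: 3 trees catch fire, 2 burn out
  TTF...
  TTTF..
  TTTTF.
  TTT.TT
  TTTTT.
  TTTT.T

TTF...
TTTF..
TTTTF.
TTT.TT
TTTTT.
TTTT.T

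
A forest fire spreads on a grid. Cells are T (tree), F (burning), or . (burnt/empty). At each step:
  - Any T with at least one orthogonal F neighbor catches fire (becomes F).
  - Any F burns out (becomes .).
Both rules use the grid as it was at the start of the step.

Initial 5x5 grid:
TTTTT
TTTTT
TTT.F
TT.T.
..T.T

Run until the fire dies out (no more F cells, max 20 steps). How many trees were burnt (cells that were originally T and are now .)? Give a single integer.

Step 1: +1 fires, +1 burnt (F count now 1)
Step 2: +2 fires, +1 burnt (F count now 2)
Step 3: +2 fires, +2 burnt (F count now 2)
Step 4: +3 fires, +2 burnt (F count now 3)
Step 5: +3 fires, +3 burnt (F count now 3)
Step 6: +3 fires, +3 burnt (F count now 3)
Step 7: +1 fires, +3 burnt (F count now 1)
Step 8: +0 fires, +1 burnt (F count now 0)
Fire out after step 8
Initially T: 18, now '.': 22
Total burnt (originally-T cells now '.'): 15

Answer: 15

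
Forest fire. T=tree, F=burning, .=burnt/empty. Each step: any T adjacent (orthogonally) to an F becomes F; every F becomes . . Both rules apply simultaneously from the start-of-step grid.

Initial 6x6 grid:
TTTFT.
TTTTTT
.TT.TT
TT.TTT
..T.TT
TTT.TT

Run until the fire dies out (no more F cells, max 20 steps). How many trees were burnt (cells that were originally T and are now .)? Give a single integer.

Answer: 23

Derivation:
Step 1: +3 fires, +1 burnt (F count now 3)
Step 2: +3 fires, +3 burnt (F count now 3)
Step 3: +5 fires, +3 burnt (F count now 5)
Step 4: +4 fires, +5 burnt (F count now 4)
Step 5: +4 fires, +4 burnt (F count now 4)
Step 6: +3 fires, +4 burnt (F count now 3)
Step 7: +1 fires, +3 burnt (F count now 1)
Step 8: +0 fires, +1 burnt (F count now 0)
Fire out after step 8
Initially T: 27, now '.': 32
Total burnt (originally-T cells now '.'): 23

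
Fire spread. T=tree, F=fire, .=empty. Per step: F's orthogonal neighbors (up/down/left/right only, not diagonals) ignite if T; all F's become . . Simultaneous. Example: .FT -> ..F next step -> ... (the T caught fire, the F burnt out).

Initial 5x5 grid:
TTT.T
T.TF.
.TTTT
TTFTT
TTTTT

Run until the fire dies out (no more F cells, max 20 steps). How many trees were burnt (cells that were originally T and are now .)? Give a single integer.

Answer: 18

Derivation:
Step 1: +6 fires, +2 burnt (F count now 6)
Step 2: +7 fires, +6 burnt (F count now 7)
Step 3: +3 fires, +7 burnt (F count now 3)
Step 4: +1 fires, +3 burnt (F count now 1)
Step 5: +1 fires, +1 burnt (F count now 1)
Step 6: +0 fires, +1 burnt (F count now 0)
Fire out after step 6
Initially T: 19, now '.': 24
Total burnt (originally-T cells now '.'): 18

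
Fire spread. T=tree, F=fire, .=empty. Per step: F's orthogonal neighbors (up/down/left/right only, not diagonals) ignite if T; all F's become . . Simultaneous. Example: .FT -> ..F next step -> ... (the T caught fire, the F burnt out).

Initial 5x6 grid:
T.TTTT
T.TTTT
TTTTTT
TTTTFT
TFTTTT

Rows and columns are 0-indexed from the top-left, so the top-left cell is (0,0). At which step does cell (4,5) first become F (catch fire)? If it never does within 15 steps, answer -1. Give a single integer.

Step 1: cell (4,5)='T' (+7 fires, +2 burnt)
Step 2: cell (4,5)='F' (+8 fires, +7 burnt)
  -> target ignites at step 2
Step 3: cell (4,5)='.' (+5 fires, +8 burnt)
Step 4: cell (4,5)='.' (+4 fires, +5 burnt)
Step 5: cell (4,5)='.' (+2 fires, +4 burnt)
Step 6: cell (4,5)='.' (+0 fires, +2 burnt)
  fire out at step 6

2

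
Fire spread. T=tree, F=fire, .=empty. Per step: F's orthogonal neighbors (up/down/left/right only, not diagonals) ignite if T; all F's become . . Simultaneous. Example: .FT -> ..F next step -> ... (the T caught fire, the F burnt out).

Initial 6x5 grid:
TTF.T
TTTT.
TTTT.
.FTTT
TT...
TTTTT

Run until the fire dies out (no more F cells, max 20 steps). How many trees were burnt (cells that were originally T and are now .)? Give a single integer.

Answer: 20

Derivation:
Step 1: +5 fires, +2 burnt (F count now 5)
Step 2: +8 fires, +5 burnt (F count now 8)
Step 3: +5 fires, +8 burnt (F count now 5)
Step 4: +1 fires, +5 burnt (F count now 1)
Step 5: +1 fires, +1 burnt (F count now 1)
Step 6: +0 fires, +1 burnt (F count now 0)
Fire out after step 6
Initially T: 21, now '.': 29
Total burnt (originally-T cells now '.'): 20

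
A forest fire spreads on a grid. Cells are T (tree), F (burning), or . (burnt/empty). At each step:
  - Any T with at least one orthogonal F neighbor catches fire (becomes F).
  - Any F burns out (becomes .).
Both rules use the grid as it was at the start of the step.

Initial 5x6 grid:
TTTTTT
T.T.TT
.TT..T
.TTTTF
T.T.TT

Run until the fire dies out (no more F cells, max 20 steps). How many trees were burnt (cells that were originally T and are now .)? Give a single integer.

Step 1: +3 fires, +1 burnt (F count now 3)
Step 2: +3 fires, +3 burnt (F count now 3)
Step 3: +3 fires, +3 burnt (F count now 3)
Step 4: +4 fires, +3 burnt (F count now 4)
Step 5: +3 fires, +4 burnt (F count now 3)
Step 6: +1 fires, +3 burnt (F count now 1)
Step 7: +1 fires, +1 burnt (F count now 1)
Step 8: +1 fires, +1 burnt (F count now 1)
Step 9: +1 fires, +1 burnt (F count now 1)
Step 10: +0 fires, +1 burnt (F count now 0)
Fire out after step 10
Initially T: 21, now '.': 29
Total burnt (originally-T cells now '.'): 20

Answer: 20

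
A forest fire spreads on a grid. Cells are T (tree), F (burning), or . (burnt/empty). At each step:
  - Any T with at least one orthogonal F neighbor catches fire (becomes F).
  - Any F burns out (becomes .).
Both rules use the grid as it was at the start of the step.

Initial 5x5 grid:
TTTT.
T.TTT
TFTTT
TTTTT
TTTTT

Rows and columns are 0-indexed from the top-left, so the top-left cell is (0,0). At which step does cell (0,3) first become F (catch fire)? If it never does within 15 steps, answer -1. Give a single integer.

Step 1: cell (0,3)='T' (+3 fires, +1 burnt)
Step 2: cell (0,3)='T' (+6 fires, +3 burnt)
Step 3: cell (0,3)='T' (+7 fires, +6 burnt)
Step 4: cell (0,3)='F' (+5 fires, +7 burnt)
  -> target ignites at step 4
Step 5: cell (0,3)='.' (+1 fires, +5 burnt)
Step 6: cell (0,3)='.' (+0 fires, +1 burnt)
  fire out at step 6

4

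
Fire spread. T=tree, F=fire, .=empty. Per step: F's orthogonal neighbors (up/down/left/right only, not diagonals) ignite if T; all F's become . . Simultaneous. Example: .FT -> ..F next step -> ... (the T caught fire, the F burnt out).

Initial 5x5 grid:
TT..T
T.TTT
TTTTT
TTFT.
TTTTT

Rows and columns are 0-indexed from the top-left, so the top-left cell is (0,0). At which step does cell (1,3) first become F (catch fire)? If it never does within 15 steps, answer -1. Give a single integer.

Step 1: cell (1,3)='T' (+4 fires, +1 burnt)
Step 2: cell (1,3)='T' (+6 fires, +4 burnt)
Step 3: cell (1,3)='F' (+5 fires, +6 burnt)
  -> target ignites at step 3
Step 4: cell (1,3)='.' (+2 fires, +5 burnt)
Step 5: cell (1,3)='.' (+2 fires, +2 burnt)
Step 6: cell (1,3)='.' (+1 fires, +2 burnt)
Step 7: cell (1,3)='.' (+0 fires, +1 burnt)
  fire out at step 7

3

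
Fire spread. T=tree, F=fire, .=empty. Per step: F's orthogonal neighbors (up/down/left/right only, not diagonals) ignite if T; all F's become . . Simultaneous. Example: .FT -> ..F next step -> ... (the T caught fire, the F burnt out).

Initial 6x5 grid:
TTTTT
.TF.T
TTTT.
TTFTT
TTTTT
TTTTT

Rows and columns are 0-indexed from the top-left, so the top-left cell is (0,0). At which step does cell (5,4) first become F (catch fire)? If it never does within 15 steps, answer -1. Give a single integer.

Step 1: cell (5,4)='T' (+6 fires, +2 burnt)
Step 2: cell (5,4)='T' (+9 fires, +6 burnt)
Step 3: cell (5,4)='T' (+7 fires, +9 burnt)
Step 4: cell (5,4)='F' (+3 fires, +7 burnt)
  -> target ignites at step 4
Step 5: cell (5,4)='.' (+0 fires, +3 burnt)
  fire out at step 5

4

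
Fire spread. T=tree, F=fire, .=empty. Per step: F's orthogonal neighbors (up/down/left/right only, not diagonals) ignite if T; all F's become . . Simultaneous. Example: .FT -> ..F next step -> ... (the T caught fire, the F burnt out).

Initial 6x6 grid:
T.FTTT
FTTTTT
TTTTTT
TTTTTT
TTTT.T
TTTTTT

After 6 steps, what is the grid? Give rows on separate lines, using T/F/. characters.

Step 1: 5 trees catch fire, 2 burn out
  F..FTT
  .FFTTT
  FTTTTT
  TTTTTT
  TTTT.T
  TTTTTT
Step 2: 5 trees catch fire, 5 burn out
  ....FT
  ...FTT
  .FFTTT
  FTTTTT
  TTTT.T
  TTTTTT
Step 3: 6 trees catch fire, 5 burn out
  .....F
  ....FT
  ...FTT
  .FFTTT
  FTTT.T
  TTTTTT
Step 4: 6 trees catch fire, 6 burn out
  ......
  .....F
  ....FT
  ...FTT
  .FFT.T
  FTTTTT
Step 5: 5 trees catch fire, 6 burn out
  ......
  ......
  .....F
  ....FT
  ...F.T
  .FFTTT
Step 6: 2 trees catch fire, 5 burn out
  ......
  ......
  ......
  .....F
  .....T
  ...FTT

......
......
......
.....F
.....T
...FTT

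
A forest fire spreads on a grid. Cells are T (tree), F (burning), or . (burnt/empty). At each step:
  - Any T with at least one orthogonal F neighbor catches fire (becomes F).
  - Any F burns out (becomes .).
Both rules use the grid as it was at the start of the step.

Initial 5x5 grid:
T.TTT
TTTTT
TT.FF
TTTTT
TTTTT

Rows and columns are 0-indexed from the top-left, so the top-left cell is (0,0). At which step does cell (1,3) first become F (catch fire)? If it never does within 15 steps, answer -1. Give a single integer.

Step 1: cell (1,3)='F' (+4 fires, +2 burnt)
  -> target ignites at step 1
Step 2: cell (1,3)='.' (+6 fires, +4 burnt)
Step 3: cell (1,3)='.' (+4 fires, +6 burnt)
Step 4: cell (1,3)='.' (+4 fires, +4 burnt)
Step 5: cell (1,3)='.' (+3 fires, +4 burnt)
Step 6: cell (1,3)='.' (+0 fires, +3 burnt)
  fire out at step 6

1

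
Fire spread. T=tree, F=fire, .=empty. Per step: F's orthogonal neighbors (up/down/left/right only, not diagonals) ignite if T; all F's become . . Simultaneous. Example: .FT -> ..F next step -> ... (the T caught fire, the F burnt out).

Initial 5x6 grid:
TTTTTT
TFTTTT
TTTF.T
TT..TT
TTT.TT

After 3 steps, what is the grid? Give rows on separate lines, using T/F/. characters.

Step 1: 6 trees catch fire, 2 burn out
  TFTTTT
  F.FFTT
  TFF..T
  TT..TT
  TTT.TT
Step 2: 6 trees catch fire, 6 burn out
  F.FFTT
  ....FT
  F....T
  TF..TT
  TTT.TT
Step 3: 4 trees catch fire, 6 burn out
  ....FT
  .....F
  .....T
  F...TT
  TFT.TT

....FT
.....F
.....T
F...TT
TFT.TT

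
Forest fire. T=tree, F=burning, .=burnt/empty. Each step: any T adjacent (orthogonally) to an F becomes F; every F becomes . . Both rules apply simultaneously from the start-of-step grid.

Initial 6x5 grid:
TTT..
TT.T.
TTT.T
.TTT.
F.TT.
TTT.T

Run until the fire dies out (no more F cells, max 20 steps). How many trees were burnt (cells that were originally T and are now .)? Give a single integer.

Answer: 16

Derivation:
Step 1: +1 fires, +1 burnt (F count now 1)
Step 2: +1 fires, +1 burnt (F count now 1)
Step 3: +1 fires, +1 burnt (F count now 1)
Step 4: +1 fires, +1 burnt (F count now 1)
Step 5: +2 fires, +1 burnt (F count now 2)
Step 6: +3 fires, +2 burnt (F count now 3)
Step 7: +1 fires, +3 burnt (F count now 1)
Step 8: +2 fires, +1 burnt (F count now 2)
Step 9: +2 fires, +2 burnt (F count now 2)
Step 10: +2 fires, +2 burnt (F count now 2)
Step 11: +0 fires, +2 burnt (F count now 0)
Fire out after step 11
Initially T: 19, now '.': 27
Total burnt (originally-T cells now '.'): 16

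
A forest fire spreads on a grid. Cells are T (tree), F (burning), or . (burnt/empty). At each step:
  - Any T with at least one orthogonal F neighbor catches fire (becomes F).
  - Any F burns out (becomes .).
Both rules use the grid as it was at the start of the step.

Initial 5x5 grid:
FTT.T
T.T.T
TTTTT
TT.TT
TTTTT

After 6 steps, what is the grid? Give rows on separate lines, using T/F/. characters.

Step 1: 2 trees catch fire, 1 burn out
  .FT.T
  F.T.T
  TTTTT
  TT.TT
  TTTTT
Step 2: 2 trees catch fire, 2 burn out
  ..F.T
  ..T.T
  FTTTT
  TT.TT
  TTTTT
Step 3: 3 trees catch fire, 2 burn out
  ....T
  ..F.T
  .FTTT
  FT.TT
  TTTTT
Step 4: 3 trees catch fire, 3 burn out
  ....T
  ....T
  ..FTT
  .F.TT
  FTTTT
Step 5: 2 trees catch fire, 3 burn out
  ....T
  ....T
  ...FT
  ...TT
  .FTTT
Step 6: 3 trees catch fire, 2 burn out
  ....T
  ....T
  ....F
  ...FT
  ..FTT

....T
....T
....F
...FT
..FTT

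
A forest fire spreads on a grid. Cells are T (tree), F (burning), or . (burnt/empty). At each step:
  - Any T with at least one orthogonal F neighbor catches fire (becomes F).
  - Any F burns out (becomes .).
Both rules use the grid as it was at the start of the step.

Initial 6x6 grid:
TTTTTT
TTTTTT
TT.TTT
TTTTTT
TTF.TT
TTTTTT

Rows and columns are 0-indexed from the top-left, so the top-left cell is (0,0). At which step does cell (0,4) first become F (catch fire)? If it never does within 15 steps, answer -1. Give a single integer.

Step 1: cell (0,4)='T' (+3 fires, +1 burnt)
Step 2: cell (0,4)='T' (+5 fires, +3 burnt)
Step 3: cell (0,4)='T' (+6 fires, +5 burnt)
Step 4: cell (0,4)='T' (+7 fires, +6 burnt)
Step 5: cell (0,4)='T' (+7 fires, +7 burnt)
Step 6: cell (0,4)='F' (+4 fires, +7 burnt)
  -> target ignites at step 6
Step 7: cell (0,4)='.' (+1 fires, +4 burnt)
Step 8: cell (0,4)='.' (+0 fires, +1 burnt)
  fire out at step 8

6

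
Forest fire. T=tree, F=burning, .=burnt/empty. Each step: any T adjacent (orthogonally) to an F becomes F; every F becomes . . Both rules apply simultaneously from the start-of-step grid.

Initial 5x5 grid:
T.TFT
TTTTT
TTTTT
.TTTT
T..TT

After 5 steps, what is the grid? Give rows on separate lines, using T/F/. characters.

Step 1: 3 trees catch fire, 1 burn out
  T.F.F
  TTTFT
  TTTTT
  .TTTT
  T..TT
Step 2: 3 trees catch fire, 3 burn out
  T....
  TTF.F
  TTTFT
  .TTTT
  T..TT
Step 3: 4 trees catch fire, 3 burn out
  T....
  TF...
  TTF.F
  .TTFT
  T..TT
Step 4: 5 trees catch fire, 4 burn out
  T....
  F....
  TF...
  .TF.F
  T..FT
Step 5: 4 trees catch fire, 5 burn out
  F....
  .....
  F....
  .F...
  T...F

F....
.....
F....
.F...
T...F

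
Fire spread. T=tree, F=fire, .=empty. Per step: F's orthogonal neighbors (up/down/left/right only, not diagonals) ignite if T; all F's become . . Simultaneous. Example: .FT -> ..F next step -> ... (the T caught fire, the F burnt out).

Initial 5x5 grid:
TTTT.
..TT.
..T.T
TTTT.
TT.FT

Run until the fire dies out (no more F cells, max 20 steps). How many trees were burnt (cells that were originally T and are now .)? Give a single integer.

Step 1: +2 fires, +1 burnt (F count now 2)
Step 2: +1 fires, +2 burnt (F count now 1)
Step 3: +2 fires, +1 burnt (F count now 2)
Step 4: +3 fires, +2 burnt (F count now 3)
Step 5: +3 fires, +3 burnt (F count now 3)
Step 6: +2 fires, +3 burnt (F count now 2)
Step 7: +1 fires, +2 burnt (F count now 1)
Step 8: +0 fires, +1 burnt (F count now 0)
Fire out after step 8
Initially T: 15, now '.': 24
Total burnt (originally-T cells now '.'): 14

Answer: 14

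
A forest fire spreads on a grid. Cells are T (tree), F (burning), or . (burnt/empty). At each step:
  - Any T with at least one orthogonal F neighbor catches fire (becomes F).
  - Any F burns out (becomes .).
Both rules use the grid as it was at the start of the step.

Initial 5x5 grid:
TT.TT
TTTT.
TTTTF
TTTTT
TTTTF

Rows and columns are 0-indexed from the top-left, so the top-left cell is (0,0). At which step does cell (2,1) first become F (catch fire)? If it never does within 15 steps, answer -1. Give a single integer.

Step 1: cell (2,1)='T' (+3 fires, +2 burnt)
Step 2: cell (2,1)='T' (+4 fires, +3 burnt)
Step 3: cell (2,1)='F' (+5 fires, +4 burnt)
  -> target ignites at step 3
Step 4: cell (2,1)='.' (+5 fires, +5 burnt)
Step 5: cell (2,1)='.' (+3 fires, +5 burnt)
Step 6: cell (2,1)='.' (+1 fires, +3 burnt)
Step 7: cell (2,1)='.' (+0 fires, +1 burnt)
  fire out at step 7

3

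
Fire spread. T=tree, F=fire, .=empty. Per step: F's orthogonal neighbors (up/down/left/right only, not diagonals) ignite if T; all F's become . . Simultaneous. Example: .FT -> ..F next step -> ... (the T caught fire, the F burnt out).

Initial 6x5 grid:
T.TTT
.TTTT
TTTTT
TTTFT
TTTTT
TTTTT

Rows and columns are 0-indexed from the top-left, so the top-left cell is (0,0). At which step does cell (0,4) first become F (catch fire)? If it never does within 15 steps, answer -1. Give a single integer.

Step 1: cell (0,4)='T' (+4 fires, +1 burnt)
Step 2: cell (0,4)='T' (+7 fires, +4 burnt)
Step 3: cell (0,4)='T' (+8 fires, +7 burnt)
Step 4: cell (0,4)='F' (+6 fires, +8 burnt)
  -> target ignites at step 4
Step 5: cell (0,4)='.' (+1 fires, +6 burnt)
Step 6: cell (0,4)='.' (+0 fires, +1 burnt)
  fire out at step 6

4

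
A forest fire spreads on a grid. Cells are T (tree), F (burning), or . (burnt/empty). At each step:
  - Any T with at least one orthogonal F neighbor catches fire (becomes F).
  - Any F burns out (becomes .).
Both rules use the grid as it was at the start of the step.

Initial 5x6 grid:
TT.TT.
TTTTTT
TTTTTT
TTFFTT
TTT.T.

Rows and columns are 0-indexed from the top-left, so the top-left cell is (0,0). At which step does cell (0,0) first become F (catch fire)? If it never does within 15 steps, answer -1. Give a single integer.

Step 1: cell (0,0)='T' (+5 fires, +2 burnt)
Step 2: cell (0,0)='T' (+8 fires, +5 burnt)
Step 3: cell (0,0)='T' (+6 fires, +8 burnt)
Step 4: cell (0,0)='T' (+4 fires, +6 burnt)
Step 5: cell (0,0)='F' (+1 fires, +4 burnt)
  -> target ignites at step 5
Step 6: cell (0,0)='.' (+0 fires, +1 burnt)
  fire out at step 6

5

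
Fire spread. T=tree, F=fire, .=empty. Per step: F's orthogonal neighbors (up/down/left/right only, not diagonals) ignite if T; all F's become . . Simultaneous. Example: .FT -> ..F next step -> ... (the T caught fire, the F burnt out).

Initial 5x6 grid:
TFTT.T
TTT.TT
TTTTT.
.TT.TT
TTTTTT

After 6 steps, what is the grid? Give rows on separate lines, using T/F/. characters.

Step 1: 3 trees catch fire, 1 burn out
  F.FT.T
  TFT.TT
  TTTTT.
  .TT.TT
  TTTTTT
Step 2: 4 trees catch fire, 3 burn out
  ...F.T
  F.F.TT
  TFTTT.
  .TT.TT
  TTTTTT
Step 3: 3 trees catch fire, 4 burn out
  .....T
  ....TT
  F.FTT.
  .FT.TT
  TTTTTT
Step 4: 3 trees catch fire, 3 burn out
  .....T
  ....TT
  ...FT.
  ..F.TT
  TFTTTT
Step 5: 3 trees catch fire, 3 burn out
  .....T
  ....TT
  ....F.
  ....TT
  F.FTTT
Step 6: 3 trees catch fire, 3 burn out
  .....T
  ....FT
  ......
  ....FT
  ...FTT

.....T
....FT
......
....FT
...FTT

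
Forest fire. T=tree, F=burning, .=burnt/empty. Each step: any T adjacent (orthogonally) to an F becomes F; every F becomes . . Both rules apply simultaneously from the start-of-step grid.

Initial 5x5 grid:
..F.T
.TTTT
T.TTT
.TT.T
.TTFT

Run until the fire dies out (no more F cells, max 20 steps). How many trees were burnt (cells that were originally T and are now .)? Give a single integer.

Step 1: +3 fires, +2 burnt (F count now 3)
Step 2: +6 fires, +3 burnt (F count now 6)
Step 3: +4 fires, +6 burnt (F count now 4)
Step 4: +1 fires, +4 burnt (F count now 1)
Step 5: +0 fires, +1 burnt (F count now 0)
Fire out after step 5
Initially T: 15, now '.': 24
Total burnt (originally-T cells now '.'): 14

Answer: 14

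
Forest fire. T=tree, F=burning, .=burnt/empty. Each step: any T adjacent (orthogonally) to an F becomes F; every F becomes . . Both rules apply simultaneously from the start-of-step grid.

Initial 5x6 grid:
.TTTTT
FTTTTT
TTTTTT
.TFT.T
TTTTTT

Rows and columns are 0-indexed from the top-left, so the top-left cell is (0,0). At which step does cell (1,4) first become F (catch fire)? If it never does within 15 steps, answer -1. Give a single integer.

Step 1: cell (1,4)='T' (+6 fires, +2 burnt)
Step 2: cell (1,4)='T' (+6 fires, +6 burnt)
Step 3: cell (1,4)='T' (+5 fires, +6 burnt)
Step 4: cell (1,4)='F' (+4 fires, +5 burnt)
  -> target ignites at step 4
Step 5: cell (1,4)='.' (+3 fires, +4 burnt)
Step 6: cell (1,4)='.' (+1 fires, +3 burnt)
Step 7: cell (1,4)='.' (+0 fires, +1 burnt)
  fire out at step 7

4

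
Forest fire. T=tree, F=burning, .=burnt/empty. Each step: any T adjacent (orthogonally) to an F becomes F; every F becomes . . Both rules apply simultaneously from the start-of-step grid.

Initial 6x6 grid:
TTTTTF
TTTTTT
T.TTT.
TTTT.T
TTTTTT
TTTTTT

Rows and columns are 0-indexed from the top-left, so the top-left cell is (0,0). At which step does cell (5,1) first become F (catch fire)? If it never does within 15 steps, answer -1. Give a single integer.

Step 1: cell (5,1)='T' (+2 fires, +1 burnt)
Step 2: cell (5,1)='T' (+2 fires, +2 burnt)
Step 3: cell (5,1)='T' (+3 fires, +2 burnt)
Step 4: cell (5,1)='T' (+3 fires, +3 burnt)
Step 5: cell (5,1)='T' (+4 fires, +3 burnt)
Step 6: cell (5,1)='T' (+3 fires, +4 burnt)
Step 7: cell (5,1)='T' (+5 fires, +3 burnt)
Step 8: cell (5,1)='T' (+5 fires, +5 burnt)
Step 9: cell (5,1)='F' (+4 fires, +5 burnt)
  -> target ignites at step 9
Step 10: cell (5,1)='.' (+1 fires, +4 burnt)
Step 11: cell (5,1)='.' (+0 fires, +1 burnt)
  fire out at step 11

9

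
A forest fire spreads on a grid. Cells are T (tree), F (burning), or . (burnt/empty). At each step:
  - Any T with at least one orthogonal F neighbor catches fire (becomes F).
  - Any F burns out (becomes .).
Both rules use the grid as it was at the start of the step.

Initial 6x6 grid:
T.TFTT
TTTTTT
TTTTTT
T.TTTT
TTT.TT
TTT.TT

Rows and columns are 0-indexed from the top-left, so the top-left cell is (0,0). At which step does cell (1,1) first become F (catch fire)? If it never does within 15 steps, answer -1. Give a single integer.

Step 1: cell (1,1)='T' (+3 fires, +1 burnt)
Step 2: cell (1,1)='T' (+4 fires, +3 burnt)
Step 3: cell (1,1)='F' (+5 fires, +4 burnt)
  -> target ignites at step 3
Step 4: cell (1,1)='.' (+5 fires, +5 burnt)
Step 5: cell (1,1)='.' (+5 fires, +5 burnt)
Step 6: cell (1,1)='.' (+5 fires, +5 burnt)
Step 7: cell (1,1)='.' (+3 fires, +5 burnt)
Step 8: cell (1,1)='.' (+1 fires, +3 burnt)
Step 9: cell (1,1)='.' (+0 fires, +1 burnt)
  fire out at step 9

3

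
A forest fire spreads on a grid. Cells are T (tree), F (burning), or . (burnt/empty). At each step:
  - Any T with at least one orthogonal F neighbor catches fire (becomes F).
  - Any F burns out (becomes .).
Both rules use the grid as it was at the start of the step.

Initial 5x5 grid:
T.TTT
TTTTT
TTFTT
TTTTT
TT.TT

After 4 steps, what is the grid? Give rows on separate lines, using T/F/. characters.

Step 1: 4 trees catch fire, 1 burn out
  T.TTT
  TTFTT
  TF.FT
  TTFTT
  TT.TT
Step 2: 7 trees catch fire, 4 burn out
  T.FTT
  TF.FT
  F...F
  TF.FT
  TT.TT
Step 3: 7 trees catch fire, 7 burn out
  T..FT
  F...F
  .....
  F...F
  TF.FT
Step 4: 4 trees catch fire, 7 burn out
  F...F
  .....
  .....
  .....
  F...F

F...F
.....
.....
.....
F...F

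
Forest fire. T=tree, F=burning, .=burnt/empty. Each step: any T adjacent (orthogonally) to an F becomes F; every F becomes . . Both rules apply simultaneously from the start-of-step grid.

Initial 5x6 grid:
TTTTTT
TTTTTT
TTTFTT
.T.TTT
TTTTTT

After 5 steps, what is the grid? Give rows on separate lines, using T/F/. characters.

Step 1: 4 trees catch fire, 1 burn out
  TTTTTT
  TTTFTT
  TTF.FT
  .T.FTT
  TTTTTT
Step 2: 7 trees catch fire, 4 burn out
  TTTFTT
  TTF.FT
  TF...F
  .T..FT
  TTTFTT
Step 3: 9 trees catch fire, 7 burn out
  TTF.FT
  TF...F
  F.....
  .F...F
  TTF.FT
Step 4: 5 trees catch fire, 9 burn out
  TF...F
  F.....
  ......
  ......
  TF...F
Step 5: 2 trees catch fire, 5 burn out
  F.....
  ......
  ......
  ......
  F.....

F.....
......
......
......
F.....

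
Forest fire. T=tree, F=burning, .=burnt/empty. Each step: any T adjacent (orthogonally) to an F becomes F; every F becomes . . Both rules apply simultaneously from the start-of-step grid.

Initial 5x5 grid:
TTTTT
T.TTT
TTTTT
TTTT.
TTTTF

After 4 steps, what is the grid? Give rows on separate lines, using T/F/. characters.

Step 1: 1 trees catch fire, 1 burn out
  TTTTT
  T.TTT
  TTTTT
  TTTT.
  TTTF.
Step 2: 2 trees catch fire, 1 burn out
  TTTTT
  T.TTT
  TTTTT
  TTTF.
  TTF..
Step 3: 3 trees catch fire, 2 burn out
  TTTTT
  T.TTT
  TTTFT
  TTF..
  TF...
Step 4: 5 trees catch fire, 3 burn out
  TTTTT
  T.TFT
  TTF.F
  TF...
  F....

TTTTT
T.TFT
TTF.F
TF...
F....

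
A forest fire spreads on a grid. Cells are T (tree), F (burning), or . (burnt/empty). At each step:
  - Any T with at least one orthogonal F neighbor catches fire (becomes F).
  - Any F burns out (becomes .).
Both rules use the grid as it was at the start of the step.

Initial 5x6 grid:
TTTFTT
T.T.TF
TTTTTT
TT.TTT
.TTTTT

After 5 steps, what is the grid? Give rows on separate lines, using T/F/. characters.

Step 1: 5 trees catch fire, 2 burn out
  TTF.FF
  T.T.F.
  TTTTTF
  TT.TTT
  .TTTTT
Step 2: 4 trees catch fire, 5 burn out
  TF....
  T.F...
  TTTTF.
  TT.TTF
  .TTTTT
Step 3: 5 trees catch fire, 4 burn out
  F.....
  T.....
  TTFF..
  TT.TF.
  .TTTTF
Step 4: 4 trees catch fire, 5 burn out
  ......
  F.....
  TF....
  TT.F..
  .TTTF.
Step 5: 3 trees catch fire, 4 burn out
  ......
  ......
  F.....
  TF....
  .TTF..

......
......
F.....
TF....
.TTF..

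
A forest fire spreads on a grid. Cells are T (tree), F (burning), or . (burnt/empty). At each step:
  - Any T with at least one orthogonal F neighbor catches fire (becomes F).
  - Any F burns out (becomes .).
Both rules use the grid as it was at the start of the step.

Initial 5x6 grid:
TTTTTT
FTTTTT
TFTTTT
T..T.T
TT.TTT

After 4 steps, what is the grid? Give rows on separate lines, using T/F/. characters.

Step 1: 4 trees catch fire, 2 burn out
  FTTTTT
  .FTTTT
  F.FTTT
  T..T.T
  TT.TTT
Step 2: 4 trees catch fire, 4 burn out
  .FTTTT
  ..FTTT
  ...FTT
  F..T.T
  TT.TTT
Step 3: 5 trees catch fire, 4 burn out
  ..FTTT
  ...FTT
  ....FT
  ...F.T
  FT.TTT
Step 4: 5 trees catch fire, 5 burn out
  ...FTT
  ....FT
  .....F
  .....T
  .F.FTT

...FTT
....FT
.....F
.....T
.F.FTT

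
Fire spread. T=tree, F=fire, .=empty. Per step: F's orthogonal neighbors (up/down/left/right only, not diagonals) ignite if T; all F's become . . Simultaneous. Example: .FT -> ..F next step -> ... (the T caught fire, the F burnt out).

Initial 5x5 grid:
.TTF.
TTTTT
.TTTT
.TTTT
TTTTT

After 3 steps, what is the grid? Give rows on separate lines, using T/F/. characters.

Step 1: 2 trees catch fire, 1 burn out
  .TF..
  TTTFT
  .TTTT
  .TTTT
  TTTTT
Step 2: 4 trees catch fire, 2 burn out
  .F...
  TTF.F
  .TTFT
  .TTTT
  TTTTT
Step 3: 4 trees catch fire, 4 burn out
  .....
  TF...
  .TF.F
  .TTFT
  TTTTT

.....
TF...
.TF.F
.TTFT
TTTTT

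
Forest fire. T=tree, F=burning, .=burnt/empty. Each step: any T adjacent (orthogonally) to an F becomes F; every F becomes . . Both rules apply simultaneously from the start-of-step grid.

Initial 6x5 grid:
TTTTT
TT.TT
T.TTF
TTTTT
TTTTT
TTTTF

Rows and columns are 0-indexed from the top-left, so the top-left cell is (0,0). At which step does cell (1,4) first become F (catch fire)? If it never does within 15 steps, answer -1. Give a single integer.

Step 1: cell (1,4)='F' (+5 fires, +2 burnt)
  -> target ignites at step 1
Step 2: cell (1,4)='.' (+6 fires, +5 burnt)
Step 3: cell (1,4)='.' (+4 fires, +6 burnt)
Step 4: cell (1,4)='.' (+4 fires, +4 burnt)
Step 5: cell (1,4)='.' (+3 fires, +4 burnt)
Step 6: cell (1,4)='.' (+3 fires, +3 burnt)
Step 7: cell (1,4)='.' (+1 fires, +3 burnt)
Step 8: cell (1,4)='.' (+0 fires, +1 burnt)
  fire out at step 8

1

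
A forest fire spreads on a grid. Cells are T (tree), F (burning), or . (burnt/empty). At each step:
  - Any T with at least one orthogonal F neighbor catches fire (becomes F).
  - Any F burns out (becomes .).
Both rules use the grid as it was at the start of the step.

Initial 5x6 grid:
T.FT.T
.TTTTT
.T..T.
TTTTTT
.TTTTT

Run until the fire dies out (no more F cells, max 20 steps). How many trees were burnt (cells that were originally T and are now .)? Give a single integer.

Step 1: +2 fires, +1 burnt (F count now 2)
Step 2: +2 fires, +2 burnt (F count now 2)
Step 3: +2 fires, +2 burnt (F count now 2)
Step 4: +3 fires, +2 burnt (F count now 3)
Step 5: +5 fires, +3 burnt (F count now 5)
Step 6: +4 fires, +5 burnt (F count now 4)
Step 7: +2 fires, +4 burnt (F count now 2)
Step 8: +0 fires, +2 burnt (F count now 0)
Fire out after step 8
Initially T: 21, now '.': 29
Total burnt (originally-T cells now '.'): 20

Answer: 20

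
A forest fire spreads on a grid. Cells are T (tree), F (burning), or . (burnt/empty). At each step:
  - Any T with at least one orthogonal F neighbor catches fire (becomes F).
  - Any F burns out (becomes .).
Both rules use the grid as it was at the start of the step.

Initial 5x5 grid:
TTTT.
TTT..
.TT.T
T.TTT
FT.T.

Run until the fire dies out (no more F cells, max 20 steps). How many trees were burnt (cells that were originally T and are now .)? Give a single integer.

Answer: 2

Derivation:
Step 1: +2 fires, +1 burnt (F count now 2)
Step 2: +0 fires, +2 burnt (F count now 0)
Fire out after step 2
Initially T: 16, now '.': 11
Total burnt (originally-T cells now '.'): 2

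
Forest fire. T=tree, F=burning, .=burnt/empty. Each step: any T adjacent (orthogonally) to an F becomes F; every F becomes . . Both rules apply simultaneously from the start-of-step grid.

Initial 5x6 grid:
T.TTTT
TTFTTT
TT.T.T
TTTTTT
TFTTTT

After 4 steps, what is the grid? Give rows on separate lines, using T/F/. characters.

Step 1: 6 trees catch fire, 2 burn out
  T.FTTT
  TF.FTT
  TT.T.T
  TFTTTT
  F.FTTT
Step 2: 8 trees catch fire, 6 burn out
  T..FTT
  F...FT
  TF.F.T
  F.FTTT
  ...FTT
Step 3: 6 trees catch fire, 8 burn out
  F...FT
  .....F
  F....T
  ...FTT
  ....FT
Step 4: 4 trees catch fire, 6 burn out
  .....F
  ......
  .....F
  ....FT
  .....F

.....F
......
.....F
....FT
.....F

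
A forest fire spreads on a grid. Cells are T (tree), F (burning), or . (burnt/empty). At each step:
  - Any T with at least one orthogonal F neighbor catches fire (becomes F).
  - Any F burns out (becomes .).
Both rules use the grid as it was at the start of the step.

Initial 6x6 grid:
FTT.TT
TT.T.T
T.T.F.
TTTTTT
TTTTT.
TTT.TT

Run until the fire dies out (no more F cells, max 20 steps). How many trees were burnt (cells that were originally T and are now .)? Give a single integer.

Step 1: +3 fires, +2 burnt (F count now 3)
Step 2: +6 fires, +3 burnt (F count now 6)
Step 3: +4 fires, +6 burnt (F count now 4)
Step 4: +5 fires, +4 burnt (F count now 5)
Step 5: +3 fires, +5 burnt (F count now 3)
Step 6: +1 fires, +3 burnt (F count now 1)
Step 7: +0 fires, +1 burnt (F count now 0)
Fire out after step 7
Initially T: 26, now '.': 32
Total burnt (originally-T cells now '.'): 22

Answer: 22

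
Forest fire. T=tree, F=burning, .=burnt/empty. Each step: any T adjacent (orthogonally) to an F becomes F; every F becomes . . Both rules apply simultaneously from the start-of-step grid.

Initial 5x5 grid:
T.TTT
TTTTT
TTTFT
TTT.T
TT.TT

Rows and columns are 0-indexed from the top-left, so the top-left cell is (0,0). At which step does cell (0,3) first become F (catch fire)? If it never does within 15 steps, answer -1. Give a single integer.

Step 1: cell (0,3)='T' (+3 fires, +1 burnt)
Step 2: cell (0,3)='F' (+6 fires, +3 burnt)
  -> target ignites at step 2
Step 3: cell (0,3)='.' (+6 fires, +6 burnt)
Step 4: cell (0,3)='.' (+4 fires, +6 burnt)
Step 5: cell (0,3)='.' (+2 fires, +4 burnt)
Step 6: cell (0,3)='.' (+0 fires, +2 burnt)
  fire out at step 6

2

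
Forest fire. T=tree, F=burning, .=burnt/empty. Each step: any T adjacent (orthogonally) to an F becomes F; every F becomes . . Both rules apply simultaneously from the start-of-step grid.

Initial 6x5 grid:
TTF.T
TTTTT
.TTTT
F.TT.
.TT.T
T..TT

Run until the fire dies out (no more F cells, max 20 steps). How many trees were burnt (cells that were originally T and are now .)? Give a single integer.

Answer: 16

Derivation:
Step 1: +2 fires, +2 burnt (F count now 2)
Step 2: +4 fires, +2 burnt (F count now 4)
Step 3: +5 fires, +4 burnt (F count now 5)
Step 4: +4 fires, +5 burnt (F count now 4)
Step 5: +1 fires, +4 burnt (F count now 1)
Step 6: +0 fires, +1 burnt (F count now 0)
Fire out after step 6
Initially T: 20, now '.': 26
Total burnt (originally-T cells now '.'): 16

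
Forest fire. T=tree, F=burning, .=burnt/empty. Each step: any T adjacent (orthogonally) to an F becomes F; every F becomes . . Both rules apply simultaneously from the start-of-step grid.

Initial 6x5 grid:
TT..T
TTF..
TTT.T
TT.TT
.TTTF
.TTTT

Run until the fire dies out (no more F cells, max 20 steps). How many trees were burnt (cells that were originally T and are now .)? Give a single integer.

Answer: 19

Derivation:
Step 1: +5 fires, +2 burnt (F count now 5)
Step 2: +7 fires, +5 burnt (F count now 7)
Step 3: +5 fires, +7 burnt (F count now 5)
Step 4: +2 fires, +5 burnt (F count now 2)
Step 5: +0 fires, +2 burnt (F count now 0)
Fire out after step 5
Initially T: 20, now '.': 29
Total burnt (originally-T cells now '.'): 19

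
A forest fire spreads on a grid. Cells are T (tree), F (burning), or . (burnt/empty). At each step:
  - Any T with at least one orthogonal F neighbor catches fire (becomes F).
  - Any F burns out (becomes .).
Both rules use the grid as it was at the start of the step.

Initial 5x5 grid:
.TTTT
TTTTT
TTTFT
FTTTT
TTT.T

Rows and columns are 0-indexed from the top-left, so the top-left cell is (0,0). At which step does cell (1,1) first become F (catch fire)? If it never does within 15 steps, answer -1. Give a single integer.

Step 1: cell (1,1)='T' (+7 fires, +2 burnt)
Step 2: cell (1,1)='T' (+8 fires, +7 burnt)
Step 3: cell (1,1)='F' (+5 fires, +8 burnt)
  -> target ignites at step 3
Step 4: cell (1,1)='.' (+1 fires, +5 burnt)
Step 5: cell (1,1)='.' (+0 fires, +1 burnt)
  fire out at step 5

3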